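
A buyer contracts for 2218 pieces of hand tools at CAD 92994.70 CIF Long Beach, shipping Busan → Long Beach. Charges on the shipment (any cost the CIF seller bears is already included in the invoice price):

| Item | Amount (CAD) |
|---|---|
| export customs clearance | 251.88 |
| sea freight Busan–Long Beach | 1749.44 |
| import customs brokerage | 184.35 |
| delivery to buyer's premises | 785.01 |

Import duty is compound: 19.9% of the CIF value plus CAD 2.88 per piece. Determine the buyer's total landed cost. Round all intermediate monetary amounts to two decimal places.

Total landed cost: CAD 118857.85

CIF: the seller pays costs through ocean freight and marine insurance to the destination port.
Already in the invoice (seller's account under CIF): export clearance, freight — exclude.
The CIF price already equals the CIF value: 92994.70
Ad valorem component: 92994.70 × 19.9% = 18505.95
Specific component: 2218 × 2.88 = 6387.84
Import duty = 18505.95 + 6387.84 = 24893.79
Buyer bears: brokerage 184.35 + delivery 785.01 + duty 24893.79 = 25863.15
Landed cost = invoice 92994.70 + 25863.15 = 118857.85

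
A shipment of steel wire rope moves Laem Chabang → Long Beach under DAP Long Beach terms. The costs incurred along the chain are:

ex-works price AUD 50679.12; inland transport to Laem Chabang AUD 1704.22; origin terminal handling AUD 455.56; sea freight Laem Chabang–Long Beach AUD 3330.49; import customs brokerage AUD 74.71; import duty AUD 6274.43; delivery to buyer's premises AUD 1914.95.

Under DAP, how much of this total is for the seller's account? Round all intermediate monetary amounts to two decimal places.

Seller's account: AUD 58084.34

DAP: the seller bears all costs to the named destination except import duty and clearance.
Seller's account: goods 50679.12 + inland to port 1704.22 + origin terminal 455.56 + freight 3330.49 + delivery 1914.95 = 58084.34
Buyer's account: brokerage 74.71 + duty 6274.43 = 6349.14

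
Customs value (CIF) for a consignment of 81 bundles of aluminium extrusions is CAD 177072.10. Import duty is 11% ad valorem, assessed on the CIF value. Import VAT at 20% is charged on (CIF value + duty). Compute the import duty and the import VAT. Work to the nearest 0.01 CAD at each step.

Import duty: CAD 19477.93; import VAT: CAD 39310.01

Import duty = 177072.10 × 11% = 19477.93
VAT base = CIF + duty = 177072.10 + 19477.93 = 196550.03
Import VAT = 196550.03 × 20% = 39310.01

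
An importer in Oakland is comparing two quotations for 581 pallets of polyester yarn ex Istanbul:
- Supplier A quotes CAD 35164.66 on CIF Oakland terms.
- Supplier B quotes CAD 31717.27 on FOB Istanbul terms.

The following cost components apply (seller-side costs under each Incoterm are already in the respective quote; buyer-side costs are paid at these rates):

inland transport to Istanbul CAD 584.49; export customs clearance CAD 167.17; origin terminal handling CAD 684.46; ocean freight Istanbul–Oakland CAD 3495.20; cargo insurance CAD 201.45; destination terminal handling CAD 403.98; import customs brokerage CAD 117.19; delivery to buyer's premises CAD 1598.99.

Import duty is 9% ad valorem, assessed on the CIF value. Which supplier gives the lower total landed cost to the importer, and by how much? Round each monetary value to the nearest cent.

Supplier A (CIF):
The CIF price already equals the CIF value: 35164.66
Import duty = 35164.66 × 9% = 3164.82
Buyer bears (A): 403.98 + 117.19 + 1598.99 = 2120.16
Landed cost (A) = invoice 35164.66 + 2120.16 + duty 3164.82 = 40449.64
Supplier B (FOB):
CIF value = FOB price + freight + insurance = 31717.27 + 3495.20 + 201.45 = 35413.92
Import duty = 35413.92 × 9% = 3187.25
Buyer bears (B): 3495.20 + 201.45 + 403.98 + 117.19 + 1598.99 = 5816.81
Landed cost (B) = invoice 31717.27 + 5816.81 + duty 3187.25 = 40721.33
Difference = |40449.64 − 40721.33| = 271.69

Supplier A is cheaper by CAD 271.69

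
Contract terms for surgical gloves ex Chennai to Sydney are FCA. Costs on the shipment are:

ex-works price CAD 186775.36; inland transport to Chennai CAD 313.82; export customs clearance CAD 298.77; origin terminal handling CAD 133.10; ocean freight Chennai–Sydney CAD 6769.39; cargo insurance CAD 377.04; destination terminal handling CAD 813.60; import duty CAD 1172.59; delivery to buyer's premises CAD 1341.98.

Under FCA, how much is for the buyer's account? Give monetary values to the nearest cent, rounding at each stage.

FCA: the seller delivers export-cleared goods to the carrier; the buyer bears costs from that point.
Seller's account: goods 186775.36 + inland to port 313.82 + export clearance 298.77 = 187387.95
Buyer's account: origin terminal 133.10 + freight 6769.39 + insurance 377.04 + destination terminal 813.60 + duty 1172.59 + delivery 1341.98 = 10607.70

Buyer's account: CAD 10607.70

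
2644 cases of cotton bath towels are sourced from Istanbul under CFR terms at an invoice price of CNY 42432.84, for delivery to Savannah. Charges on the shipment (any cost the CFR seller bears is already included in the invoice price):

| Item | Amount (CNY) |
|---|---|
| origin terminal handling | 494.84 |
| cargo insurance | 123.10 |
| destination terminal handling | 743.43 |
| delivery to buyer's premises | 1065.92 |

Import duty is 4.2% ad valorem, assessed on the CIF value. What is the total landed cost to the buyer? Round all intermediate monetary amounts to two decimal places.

Total landed cost: CNY 46152.64

CFR: the seller pays costs through ocean freight to the destination port, but not insurance.
Already in the invoice (seller's account under CFR): origin terminal — exclude.
CIF value = CFR price + insurance = 42432.84 + 123.10 = 42555.94
Import duty = 42555.94 × 4.2% = 1787.35
Buyer bears: insurance 123.10 + destination terminal 743.43 + delivery 1065.92 + duty 1787.35 = 3719.80
Landed cost = invoice 42432.84 + 3719.80 = 46152.64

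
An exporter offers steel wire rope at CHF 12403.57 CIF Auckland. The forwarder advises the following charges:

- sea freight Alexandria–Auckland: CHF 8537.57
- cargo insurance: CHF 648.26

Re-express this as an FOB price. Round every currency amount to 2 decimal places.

FOB price: CHF 3217.74

From CIF to FOB, the seller no longer bears: freight, insurance.
FOB price = 12403.57 − 8537.57 − 648.26 = 3217.74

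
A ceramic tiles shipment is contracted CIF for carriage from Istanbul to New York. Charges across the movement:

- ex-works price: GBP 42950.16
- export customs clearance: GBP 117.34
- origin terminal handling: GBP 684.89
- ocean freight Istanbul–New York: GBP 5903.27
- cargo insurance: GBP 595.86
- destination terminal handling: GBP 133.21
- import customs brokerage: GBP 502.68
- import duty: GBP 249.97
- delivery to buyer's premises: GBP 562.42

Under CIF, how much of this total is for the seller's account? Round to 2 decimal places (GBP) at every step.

Seller's account: GBP 50251.52

CIF: the seller pays costs through ocean freight and marine insurance to the destination port.
Seller's account: goods 42950.16 + export clearance 117.34 + origin terminal 684.89 + freight 5903.27 + insurance 595.86 = 50251.52
Buyer's account: destination terminal 133.21 + brokerage 502.68 + duty 249.97 + delivery 562.42 = 1448.28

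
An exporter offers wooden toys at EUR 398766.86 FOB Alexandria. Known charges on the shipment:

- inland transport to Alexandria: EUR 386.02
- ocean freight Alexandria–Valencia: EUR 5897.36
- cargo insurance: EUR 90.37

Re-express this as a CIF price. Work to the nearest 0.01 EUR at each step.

Not relevant to the conversion: inland to port — on the seller under both FOB and CIF; already in the FOB price and stays in the CIF price.
From FOB to CIF, the seller additionally bears: freight, insurance.
CIF price = 398766.86 + 5897.36 + 90.37 = 404754.59

CIF price: EUR 404754.59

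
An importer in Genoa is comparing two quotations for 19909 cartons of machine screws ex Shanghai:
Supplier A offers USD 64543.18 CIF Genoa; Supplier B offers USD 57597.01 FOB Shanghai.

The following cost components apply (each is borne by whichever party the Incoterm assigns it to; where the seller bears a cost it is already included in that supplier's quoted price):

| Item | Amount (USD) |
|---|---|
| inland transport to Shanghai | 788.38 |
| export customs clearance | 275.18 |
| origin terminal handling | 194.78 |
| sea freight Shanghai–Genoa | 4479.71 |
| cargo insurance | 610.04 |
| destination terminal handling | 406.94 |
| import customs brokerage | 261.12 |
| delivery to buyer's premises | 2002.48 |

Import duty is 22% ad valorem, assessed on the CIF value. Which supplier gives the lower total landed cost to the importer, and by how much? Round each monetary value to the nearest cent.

Supplier B is cheaper by USD 2264.83

Supplier A (CIF):
The CIF price already equals the CIF value: 64543.18
Import duty = 64543.18 × 22% = 14199.50
Buyer bears (A): 406.94 + 261.12 + 2002.48 = 2670.54
Landed cost (A) = invoice 64543.18 + 2670.54 + duty 14199.50 = 81413.22
Supplier B (FOB):
CIF value = FOB price + freight + insurance = 57597.01 + 4479.71 + 610.04 = 62686.76
Import duty = 62686.76 × 22% = 13791.09
Buyer bears (B): 4479.71 + 610.04 + 406.94 + 261.12 + 2002.48 = 7760.29
Landed cost (B) = invoice 57597.01 + 7760.29 + duty 13791.09 = 79148.39
Difference = |81413.22 − 79148.39| = 2264.83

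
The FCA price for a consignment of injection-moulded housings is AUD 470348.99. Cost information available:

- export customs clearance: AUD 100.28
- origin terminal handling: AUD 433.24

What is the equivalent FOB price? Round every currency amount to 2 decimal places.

FOB price: AUD 470782.23

Not relevant to the conversion: export clearance — on the seller under both FCA and FOB; already in the FCA price and stays in the FOB price.
From FCA to FOB, the seller additionally bears: origin terminal.
FOB price = 470348.99 + 433.24 = 470782.23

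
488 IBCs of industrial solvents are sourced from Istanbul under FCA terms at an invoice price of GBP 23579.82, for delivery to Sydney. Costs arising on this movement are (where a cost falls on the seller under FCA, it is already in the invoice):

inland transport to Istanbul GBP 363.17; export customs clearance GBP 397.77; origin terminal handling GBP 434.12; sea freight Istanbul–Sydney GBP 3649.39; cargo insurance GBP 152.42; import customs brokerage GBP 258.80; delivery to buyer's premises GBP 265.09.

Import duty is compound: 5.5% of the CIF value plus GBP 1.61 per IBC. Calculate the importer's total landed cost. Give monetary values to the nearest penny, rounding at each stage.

Total landed cost: GBP 30655.19

FCA: the seller delivers export-cleared goods to the carrier; the buyer bears costs from that point.
Already in the invoice (seller's account under FCA): inland to port, export clearance — exclude.
CIF value = FCA price + origin terminal + freight + insurance = 23579.82 + 434.12 + 3649.39 + 152.42 = 27815.75
Ad valorem component: 27815.75 × 5.5% = 1529.87
Specific component: 488 × 1.61 = 785.68
Import duty = 1529.87 + 785.68 = 2315.55
Buyer bears: origin terminal 434.12 + freight 3649.39 + insurance 152.42 + brokerage 258.80 + delivery 265.09 + duty 2315.55 = 7075.37
Landed cost = invoice 23579.82 + 7075.37 = 30655.19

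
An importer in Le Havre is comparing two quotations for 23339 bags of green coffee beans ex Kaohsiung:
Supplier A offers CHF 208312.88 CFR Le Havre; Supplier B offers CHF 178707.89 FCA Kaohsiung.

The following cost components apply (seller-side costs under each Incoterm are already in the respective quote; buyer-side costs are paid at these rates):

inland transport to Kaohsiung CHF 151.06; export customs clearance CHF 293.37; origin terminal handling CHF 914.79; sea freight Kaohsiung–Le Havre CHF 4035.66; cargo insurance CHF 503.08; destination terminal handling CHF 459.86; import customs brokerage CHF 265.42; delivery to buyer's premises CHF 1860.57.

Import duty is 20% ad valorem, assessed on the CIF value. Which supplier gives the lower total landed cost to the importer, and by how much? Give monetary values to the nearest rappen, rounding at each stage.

Supplier B is cheaper by CHF 29585.45

Supplier A (CFR):
CIF value = CFR price + insurance = 208312.88 + 503.08 = 208815.96
Import duty = 208815.96 × 20% = 41763.19
Buyer bears (A): 503.08 + 459.86 + 265.42 + 1860.57 = 3088.93
Landed cost (A) = invoice 208312.88 + 3088.93 + duty 41763.19 = 253165.00
Supplier B (FCA):
CIF value = FCA price + origin terminal + freight + insurance = 178707.89 + 914.79 + 4035.66 + 503.08 = 184161.42
Import duty = 184161.42 × 20% = 36832.28
Buyer bears (B): 914.79 + 4035.66 + 503.08 + 459.86 + 265.42 + 1860.57 = 8039.38
Landed cost (B) = invoice 178707.89 + 8039.38 + duty 36832.28 = 223579.55
Difference = |253165.00 − 223579.55| = 29585.45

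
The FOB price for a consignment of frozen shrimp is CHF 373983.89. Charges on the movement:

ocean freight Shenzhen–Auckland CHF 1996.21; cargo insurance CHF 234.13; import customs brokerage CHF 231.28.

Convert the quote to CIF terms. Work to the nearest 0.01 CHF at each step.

CIF price: CHF 376214.23

Not relevant to the conversion: brokerage — on the buyer under both terms; not part of either seller's price.
From FOB to CIF, the seller additionally bears: freight, insurance.
CIF price = 373983.89 + 1996.21 + 234.13 = 376214.23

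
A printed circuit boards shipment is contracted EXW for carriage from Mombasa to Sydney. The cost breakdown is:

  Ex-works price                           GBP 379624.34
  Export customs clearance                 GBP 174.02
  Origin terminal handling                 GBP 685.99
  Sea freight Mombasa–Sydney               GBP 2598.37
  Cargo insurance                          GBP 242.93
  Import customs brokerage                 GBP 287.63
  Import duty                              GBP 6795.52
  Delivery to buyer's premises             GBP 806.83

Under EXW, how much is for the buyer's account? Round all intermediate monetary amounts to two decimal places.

Buyer's account: GBP 11591.29

EXW: the seller makes goods available at their premises; the buyer bears all onward costs.
Seller's account: goods 379624.34 = 379624.34
Buyer's account: export clearance 174.02 + origin terminal 685.99 + freight 2598.37 + insurance 242.93 + brokerage 287.63 + duty 6795.52 + delivery 806.83 = 11591.29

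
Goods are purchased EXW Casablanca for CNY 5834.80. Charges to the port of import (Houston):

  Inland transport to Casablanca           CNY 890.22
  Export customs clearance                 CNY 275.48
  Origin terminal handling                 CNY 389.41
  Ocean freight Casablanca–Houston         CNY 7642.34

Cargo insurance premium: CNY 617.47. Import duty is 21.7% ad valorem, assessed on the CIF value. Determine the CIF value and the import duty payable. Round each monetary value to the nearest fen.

CIF value: CNY 15649.72; import duty: CNY 3395.99

CIF = EXW price + pre-shipment costs + freight + insurance
CIF = 5834.80 + 890.22 + 275.48 + 389.41 + 7642.34 + 617.47 = 15649.72
Import duty = 15649.72 × 21.7% = 3395.99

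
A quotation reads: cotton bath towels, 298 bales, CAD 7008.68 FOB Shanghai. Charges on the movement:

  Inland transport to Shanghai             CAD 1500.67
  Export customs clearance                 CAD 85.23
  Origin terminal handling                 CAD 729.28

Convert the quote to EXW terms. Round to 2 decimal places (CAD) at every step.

From FOB to EXW, the seller no longer bears: inland to port, export clearance, origin terminal.
EXW price = 7008.68 − 1500.67 − 85.23 − 729.28 = 4693.50

EXW price: CAD 4693.50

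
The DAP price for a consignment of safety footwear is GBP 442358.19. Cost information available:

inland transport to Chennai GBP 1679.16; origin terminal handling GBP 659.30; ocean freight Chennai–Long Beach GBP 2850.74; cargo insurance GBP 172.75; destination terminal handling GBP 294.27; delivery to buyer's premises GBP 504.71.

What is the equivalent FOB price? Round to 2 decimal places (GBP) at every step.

Not relevant to the conversion: origin terminal, inland to port — on the seller under both DAP and FOB; already in the DAP price and stays in the FOB price.
From DAP to FOB, the seller no longer bears: freight, insurance, destination terminal, delivery.
FOB price = 442358.19 − 2850.74 − 172.75 − 294.27 − 504.71 = 438535.72

FOB price: GBP 438535.72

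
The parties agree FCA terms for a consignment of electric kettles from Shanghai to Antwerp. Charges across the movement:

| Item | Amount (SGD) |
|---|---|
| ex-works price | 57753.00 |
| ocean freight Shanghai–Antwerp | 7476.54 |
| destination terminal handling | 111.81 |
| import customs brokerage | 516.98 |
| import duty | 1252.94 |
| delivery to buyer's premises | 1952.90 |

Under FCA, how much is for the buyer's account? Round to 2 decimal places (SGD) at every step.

Buyer's account: SGD 11311.17

FCA: the seller delivers export-cleared goods to the carrier; the buyer bears costs from that point.
Seller's account: goods 57753.00 = 57753.00
Buyer's account: freight 7476.54 + destination terminal 111.81 + brokerage 516.98 + duty 1252.94 + delivery 1952.90 = 11311.17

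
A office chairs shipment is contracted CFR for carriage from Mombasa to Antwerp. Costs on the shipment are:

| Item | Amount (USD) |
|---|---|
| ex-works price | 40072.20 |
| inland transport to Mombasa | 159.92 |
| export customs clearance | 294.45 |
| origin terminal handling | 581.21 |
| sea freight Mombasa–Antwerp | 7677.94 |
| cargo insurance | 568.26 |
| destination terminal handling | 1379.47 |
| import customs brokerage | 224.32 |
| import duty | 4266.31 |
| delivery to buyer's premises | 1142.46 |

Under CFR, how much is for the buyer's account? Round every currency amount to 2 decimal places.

Buyer's account: USD 7580.82

CFR: the seller pays costs through ocean freight to the destination port, but not insurance.
Seller's account: goods 40072.20 + inland to port 159.92 + export clearance 294.45 + origin terminal 581.21 + freight 7677.94 = 48785.72
Buyer's account: insurance 568.26 + destination terminal 1379.47 + brokerage 224.32 + duty 4266.31 + delivery 1142.46 = 7580.82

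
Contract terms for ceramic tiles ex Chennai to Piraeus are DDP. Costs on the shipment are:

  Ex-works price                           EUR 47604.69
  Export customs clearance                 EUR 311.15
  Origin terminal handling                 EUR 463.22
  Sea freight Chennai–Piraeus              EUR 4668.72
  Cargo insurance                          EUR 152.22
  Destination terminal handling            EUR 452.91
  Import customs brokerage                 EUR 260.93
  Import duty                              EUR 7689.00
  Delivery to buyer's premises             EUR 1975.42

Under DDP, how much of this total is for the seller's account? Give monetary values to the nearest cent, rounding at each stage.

Seller's account: EUR 63578.26

DDP: the seller bears all costs including import duty.
Seller's account: goods 47604.69 + export clearance 311.15 + origin terminal 463.22 + freight 4668.72 + insurance 152.22 + destination terminal 452.91 + brokerage 260.93 + duty 7689.00 + delivery 1975.42 = 63578.26
Buyer's account: 0.00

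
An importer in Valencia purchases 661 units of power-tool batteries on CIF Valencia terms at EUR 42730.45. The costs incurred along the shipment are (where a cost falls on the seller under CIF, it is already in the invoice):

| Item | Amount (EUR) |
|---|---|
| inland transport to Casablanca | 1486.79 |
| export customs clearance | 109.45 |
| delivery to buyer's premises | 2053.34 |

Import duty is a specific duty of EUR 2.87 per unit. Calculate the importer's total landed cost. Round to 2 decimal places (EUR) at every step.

CIF: the seller pays costs through ocean freight and marine insurance to the destination port.
Already in the invoice (seller's account under CIF): inland to port, export clearance — exclude.
The CIF price already equals the CIF value: 42730.45
Import duty = 661 × 2.87 = 1897.07
Buyer bears: delivery 2053.34 + duty 1897.07 = 3950.41
Landed cost = invoice 42730.45 + 3950.41 = 46680.86

Total landed cost: EUR 46680.86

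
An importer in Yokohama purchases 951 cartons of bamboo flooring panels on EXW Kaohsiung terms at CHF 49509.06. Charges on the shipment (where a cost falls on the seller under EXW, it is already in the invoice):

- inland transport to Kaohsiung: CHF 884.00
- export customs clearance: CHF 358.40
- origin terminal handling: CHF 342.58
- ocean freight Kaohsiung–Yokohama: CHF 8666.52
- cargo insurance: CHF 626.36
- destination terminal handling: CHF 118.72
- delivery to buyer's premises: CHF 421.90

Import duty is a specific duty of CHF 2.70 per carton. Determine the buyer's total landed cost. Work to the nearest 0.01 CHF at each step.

EXW: the seller makes goods available at their premises; the buyer bears all onward costs.
CIF value = EXW price + inland to port + export clearance + origin terminal + freight + insurance = 49509.06 + 884.00 + 358.40 + 342.58 + 8666.52 + 626.36 = 60386.92
Import duty = 951 × 2.70 = 2567.70
Buyer bears: inland to port 884.00 + export clearance 358.40 + origin terminal 342.58 + freight 8666.52 + insurance 626.36 + destination terminal 118.72 + delivery 421.90 + duty 2567.70 = 13986.18
Landed cost = invoice 49509.06 + 13986.18 = 63495.24

Total landed cost: CHF 63495.24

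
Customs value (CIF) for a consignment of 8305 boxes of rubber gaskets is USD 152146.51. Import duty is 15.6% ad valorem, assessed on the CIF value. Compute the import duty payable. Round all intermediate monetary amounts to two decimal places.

Import duty = 152146.51 × 15.6% = 23734.86

Import duty: USD 23734.86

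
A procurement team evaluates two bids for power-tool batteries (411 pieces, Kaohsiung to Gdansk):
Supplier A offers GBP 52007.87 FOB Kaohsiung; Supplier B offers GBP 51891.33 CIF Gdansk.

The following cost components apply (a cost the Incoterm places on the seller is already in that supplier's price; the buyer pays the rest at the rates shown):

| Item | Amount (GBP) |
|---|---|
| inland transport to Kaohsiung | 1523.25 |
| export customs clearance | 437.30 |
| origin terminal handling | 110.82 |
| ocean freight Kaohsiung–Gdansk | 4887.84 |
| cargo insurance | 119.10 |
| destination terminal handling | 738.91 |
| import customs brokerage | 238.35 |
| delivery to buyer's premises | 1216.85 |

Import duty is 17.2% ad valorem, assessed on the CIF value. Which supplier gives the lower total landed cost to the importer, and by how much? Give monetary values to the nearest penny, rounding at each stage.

Supplier A (FOB):
CIF value = FOB price + freight + insurance = 52007.87 + 4887.84 + 119.10 = 57014.81
Import duty = 57014.81 × 17.2% = 9806.55
Buyer bears (A): 4887.84 + 119.10 + 738.91 + 238.35 + 1216.85 = 7201.05
Landed cost (A) = invoice 52007.87 + 7201.05 + duty 9806.55 = 69015.47
Supplier B (CIF):
The CIF price already equals the CIF value: 51891.33
Import duty = 51891.33 × 17.2% = 8925.31
Buyer bears (B): 738.91 + 238.35 + 1216.85 = 2194.11
Landed cost (B) = invoice 51891.33 + 2194.11 + duty 8925.31 = 63010.75
Difference = |69015.47 − 63010.75| = 6004.72

Supplier B is cheaper by GBP 6004.72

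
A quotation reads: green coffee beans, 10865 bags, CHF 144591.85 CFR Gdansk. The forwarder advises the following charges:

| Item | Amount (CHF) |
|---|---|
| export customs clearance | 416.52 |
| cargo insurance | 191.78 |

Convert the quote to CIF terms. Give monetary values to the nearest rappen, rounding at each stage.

CIF price: CHF 144783.63

Not relevant to the conversion: export clearance — on the seller under both CFR and CIF; already in the CFR price and stays in the CIF price.
From CFR to CIF, the seller additionally bears: insurance.
CIF price = 144591.85 + 191.78 = 144783.63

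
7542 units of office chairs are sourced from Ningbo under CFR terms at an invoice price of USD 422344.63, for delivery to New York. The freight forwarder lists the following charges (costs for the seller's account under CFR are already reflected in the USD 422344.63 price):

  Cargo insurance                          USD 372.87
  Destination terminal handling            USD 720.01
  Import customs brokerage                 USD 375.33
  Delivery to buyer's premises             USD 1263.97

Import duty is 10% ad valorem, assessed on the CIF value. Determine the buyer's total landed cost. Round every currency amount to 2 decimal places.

Total landed cost: USD 467348.56

CFR: the seller pays costs through ocean freight to the destination port, but not insurance.
CIF value = CFR price + insurance = 422344.63 + 372.87 = 422717.50
Import duty = 422717.50 × 10% = 42271.75
Buyer bears: insurance 372.87 + destination terminal 720.01 + brokerage 375.33 + delivery 1263.97 + duty 42271.75 = 45003.93
Landed cost = invoice 422344.63 + 45003.93 = 467348.56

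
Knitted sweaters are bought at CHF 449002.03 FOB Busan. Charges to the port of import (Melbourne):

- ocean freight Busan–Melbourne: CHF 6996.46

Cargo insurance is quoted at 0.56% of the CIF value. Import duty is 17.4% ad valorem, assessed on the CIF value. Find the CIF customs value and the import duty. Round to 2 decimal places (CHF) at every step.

Let C be the CIF value. C = FOB price + freight + 0.56% × C
C − 0.56% × C = 449002.03 + 6996.46
0.9944 × C = 455998.49
C = 455998.49 / 0.9944 = 458566.46
Insurance premium = 0.56% × 458566.46 = 2567.97
Import duty = 458566.46 × 17.4% = 79790.56

CIF value: CHF 458566.46; import duty: CHF 79790.56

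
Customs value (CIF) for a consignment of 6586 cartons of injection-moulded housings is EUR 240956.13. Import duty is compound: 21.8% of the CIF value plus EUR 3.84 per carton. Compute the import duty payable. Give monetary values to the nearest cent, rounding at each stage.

Import duty: EUR 77818.68

Ad valorem component: 240956.13 × 21.8% = 52528.44
Specific component: 6586 × 3.84 = 25290.24
Import duty = 52528.44 + 25290.24 = 77818.68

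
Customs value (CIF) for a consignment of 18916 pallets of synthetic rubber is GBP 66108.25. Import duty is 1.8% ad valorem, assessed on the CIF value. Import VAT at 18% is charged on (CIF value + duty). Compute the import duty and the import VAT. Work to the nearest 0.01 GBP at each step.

Import duty = 66108.25 × 1.8% = 1189.95
VAT base = CIF + duty = 66108.25 + 1189.95 = 67298.20
Import VAT = 67298.20 × 18% = 12113.68

Import duty: GBP 1189.95; import VAT: GBP 12113.68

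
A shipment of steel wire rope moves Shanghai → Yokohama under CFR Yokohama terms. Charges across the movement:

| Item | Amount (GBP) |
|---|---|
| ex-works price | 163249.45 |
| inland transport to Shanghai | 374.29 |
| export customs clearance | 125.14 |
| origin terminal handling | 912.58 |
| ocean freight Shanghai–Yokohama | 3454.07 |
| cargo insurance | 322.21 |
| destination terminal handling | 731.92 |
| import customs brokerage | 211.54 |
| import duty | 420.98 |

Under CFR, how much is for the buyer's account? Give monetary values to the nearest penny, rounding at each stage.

Buyer's account: GBP 1686.65

CFR: the seller pays costs through ocean freight to the destination port, but not insurance.
Seller's account: goods 163249.45 + inland to port 374.29 + export clearance 125.14 + origin terminal 912.58 + freight 3454.07 = 168115.53
Buyer's account: insurance 322.21 + destination terminal 731.92 + brokerage 211.54 + duty 420.98 = 1686.65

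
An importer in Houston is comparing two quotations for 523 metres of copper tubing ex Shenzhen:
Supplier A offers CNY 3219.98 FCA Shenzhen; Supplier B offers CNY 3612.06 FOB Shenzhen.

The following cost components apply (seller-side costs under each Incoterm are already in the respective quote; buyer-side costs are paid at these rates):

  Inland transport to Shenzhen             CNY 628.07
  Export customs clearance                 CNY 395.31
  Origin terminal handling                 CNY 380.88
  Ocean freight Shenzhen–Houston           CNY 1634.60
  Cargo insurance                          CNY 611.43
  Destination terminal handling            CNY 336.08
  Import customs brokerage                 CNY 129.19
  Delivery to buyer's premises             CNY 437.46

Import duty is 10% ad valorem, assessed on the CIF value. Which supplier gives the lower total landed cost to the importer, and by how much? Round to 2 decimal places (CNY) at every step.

Supplier A is cheaper by CNY 12.32

Supplier A (FCA):
CIF value = FCA price + origin terminal + freight + insurance = 3219.98 + 380.88 + 1634.60 + 611.43 = 5846.89
Import duty = 5846.89 × 10% = 584.69
Buyer bears (A): 380.88 + 1634.60 + 611.43 + 336.08 + 129.19 + 437.46 = 3529.64
Landed cost (A) = invoice 3219.98 + 3529.64 + duty 584.69 = 7334.31
Supplier B (FOB):
CIF value = FOB price + freight + insurance = 3612.06 + 1634.60 + 611.43 = 5858.09
Import duty = 5858.09 × 10% = 585.81
Buyer bears (B): 1634.60 + 611.43 + 336.08 + 129.19 + 437.46 = 3148.76
Landed cost (B) = invoice 3612.06 + 3148.76 + duty 585.81 = 7346.63
Difference = |7334.31 − 7346.63| = 12.32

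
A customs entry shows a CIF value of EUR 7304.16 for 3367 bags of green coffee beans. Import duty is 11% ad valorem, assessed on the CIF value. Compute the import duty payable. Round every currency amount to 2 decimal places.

Import duty = 7304.16 × 11% = 803.46

Import duty: EUR 803.46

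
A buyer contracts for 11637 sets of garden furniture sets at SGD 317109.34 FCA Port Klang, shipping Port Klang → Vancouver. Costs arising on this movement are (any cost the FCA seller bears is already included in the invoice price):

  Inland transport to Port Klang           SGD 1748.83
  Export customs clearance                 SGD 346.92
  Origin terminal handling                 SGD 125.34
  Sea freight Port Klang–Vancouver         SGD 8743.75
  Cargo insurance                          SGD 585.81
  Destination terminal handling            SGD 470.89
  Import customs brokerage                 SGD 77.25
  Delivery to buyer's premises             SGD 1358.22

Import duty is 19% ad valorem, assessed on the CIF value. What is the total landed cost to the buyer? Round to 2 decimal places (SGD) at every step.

Total landed cost: SGD 390517.81

FCA: the seller delivers export-cleared goods to the carrier; the buyer bears costs from that point.
Already in the invoice (seller's account under FCA): inland to port, export clearance — exclude.
CIF value = FCA price + origin terminal + freight + insurance = 317109.34 + 125.34 + 8743.75 + 585.81 = 326564.24
Import duty = 326564.24 × 19% = 62047.21
Buyer bears: origin terminal 125.34 + freight 8743.75 + insurance 585.81 + destination terminal 470.89 + brokerage 77.25 + delivery 1358.22 + duty 62047.21 = 73408.47
Landed cost = invoice 317109.34 + 73408.47 = 390517.81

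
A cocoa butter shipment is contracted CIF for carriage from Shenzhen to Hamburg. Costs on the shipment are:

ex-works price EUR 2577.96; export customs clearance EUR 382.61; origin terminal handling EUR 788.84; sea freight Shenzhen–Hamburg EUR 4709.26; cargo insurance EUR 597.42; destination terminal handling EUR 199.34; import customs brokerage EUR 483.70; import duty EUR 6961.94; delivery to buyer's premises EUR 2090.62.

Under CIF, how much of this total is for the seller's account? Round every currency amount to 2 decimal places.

CIF: the seller pays costs through ocean freight and marine insurance to the destination port.
Seller's account: goods 2577.96 + export clearance 382.61 + origin terminal 788.84 + freight 4709.26 + insurance 597.42 = 9056.09
Buyer's account: destination terminal 199.34 + brokerage 483.70 + duty 6961.94 + delivery 2090.62 = 9735.60

Seller's account: EUR 9056.09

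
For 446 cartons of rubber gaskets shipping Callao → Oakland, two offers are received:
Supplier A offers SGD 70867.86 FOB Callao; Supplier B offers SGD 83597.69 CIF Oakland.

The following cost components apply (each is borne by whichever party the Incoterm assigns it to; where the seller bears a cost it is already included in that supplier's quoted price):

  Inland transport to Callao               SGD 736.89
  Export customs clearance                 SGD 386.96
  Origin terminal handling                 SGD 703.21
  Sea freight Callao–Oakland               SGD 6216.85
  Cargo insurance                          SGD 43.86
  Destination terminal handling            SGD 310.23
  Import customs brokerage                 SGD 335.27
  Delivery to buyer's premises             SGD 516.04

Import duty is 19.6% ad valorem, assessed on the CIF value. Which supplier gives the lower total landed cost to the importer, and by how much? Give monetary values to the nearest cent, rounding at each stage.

Supplier A (FOB):
CIF value = FOB price + freight + insurance = 70867.86 + 6216.85 + 43.86 = 77128.57
Import duty = 77128.57 × 19.6% = 15117.20
Buyer bears (A): 6216.85 + 43.86 + 310.23 + 335.27 + 516.04 = 7422.25
Landed cost (A) = invoice 70867.86 + 7422.25 + duty 15117.20 = 93407.31
Supplier B (CIF):
The CIF price already equals the CIF value: 83597.69
Import duty = 83597.69 × 19.6% = 16385.15
Buyer bears (B): 310.23 + 335.27 + 516.04 = 1161.54
Landed cost (B) = invoice 83597.69 + 1161.54 + duty 16385.15 = 101144.38
Difference = |93407.31 − 101144.38| = 7737.07

Supplier A is cheaper by SGD 7737.07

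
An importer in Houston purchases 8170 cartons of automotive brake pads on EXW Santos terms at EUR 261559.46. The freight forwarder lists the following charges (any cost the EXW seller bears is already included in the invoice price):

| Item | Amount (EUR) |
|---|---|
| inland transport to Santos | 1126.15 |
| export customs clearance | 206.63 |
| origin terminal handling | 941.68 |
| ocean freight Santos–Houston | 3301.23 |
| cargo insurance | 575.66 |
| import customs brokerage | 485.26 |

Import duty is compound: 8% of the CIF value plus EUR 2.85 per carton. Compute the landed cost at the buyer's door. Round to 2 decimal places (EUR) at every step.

EXW: the seller makes goods available at their premises; the buyer bears all onward costs.
CIF value = EXW price + inland to port + export clearance + origin terminal + freight + insurance = 261559.46 + 1126.15 + 206.63 + 941.68 + 3301.23 + 575.66 = 267710.81
Ad valorem component: 267710.81 × 8% = 21416.86
Specific component: 8170 × 2.85 = 23284.50
Import duty = 21416.86 + 23284.50 = 44701.36
Buyer bears: inland to port 1126.15 + export clearance 206.63 + origin terminal 941.68 + freight 3301.23 + insurance 575.66 + brokerage 485.26 + duty 44701.36 = 51337.97
Landed cost = invoice 261559.46 + 51337.97 = 312897.43

Total landed cost: EUR 312897.43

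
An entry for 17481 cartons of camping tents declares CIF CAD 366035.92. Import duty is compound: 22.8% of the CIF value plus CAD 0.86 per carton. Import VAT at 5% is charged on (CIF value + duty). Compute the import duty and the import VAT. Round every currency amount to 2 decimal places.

Import duty: CAD 98489.85; import VAT: CAD 23226.29

Ad valorem component: 366035.92 × 22.8% = 83456.19
Specific component: 17481 × 0.86 = 15033.66
Import duty = 83456.19 + 15033.66 = 98489.85
VAT base = CIF + duty = 366035.92 + 98489.85 = 464525.77
Import VAT = 464525.77 × 5% = 23226.29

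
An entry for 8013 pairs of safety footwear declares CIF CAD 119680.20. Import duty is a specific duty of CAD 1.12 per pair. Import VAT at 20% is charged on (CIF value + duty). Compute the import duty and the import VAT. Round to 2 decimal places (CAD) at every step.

Import duty: CAD 8974.56; import VAT: CAD 25730.95

Import duty = 8013 × 1.12 = 8974.56
VAT base = CIF + duty = 119680.20 + 8974.56 = 128654.76
Import VAT = 128654.76 × 20% = 25730.95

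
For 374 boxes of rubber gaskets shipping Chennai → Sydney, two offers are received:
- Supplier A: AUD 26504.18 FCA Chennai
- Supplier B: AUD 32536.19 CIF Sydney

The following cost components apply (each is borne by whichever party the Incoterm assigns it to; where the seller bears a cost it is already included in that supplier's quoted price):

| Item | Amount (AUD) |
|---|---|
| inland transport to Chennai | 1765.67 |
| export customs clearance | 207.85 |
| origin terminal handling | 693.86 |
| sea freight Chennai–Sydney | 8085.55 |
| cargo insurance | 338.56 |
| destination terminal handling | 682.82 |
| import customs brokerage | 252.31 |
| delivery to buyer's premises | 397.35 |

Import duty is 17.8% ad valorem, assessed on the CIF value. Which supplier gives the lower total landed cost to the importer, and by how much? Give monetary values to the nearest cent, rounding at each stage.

Supplier B is cheaper by AUD 3635.26

Supplier A (FCA):
CIF value = FCA price + origin terminal + freight + insurance = 26504.18 + 693.86 + 8085.55 + 338.56 = 35622.15
Import duty = 35622.15 × 17.8% = 6340.74
Buyer bears (A): 693.86 + 8085.55 + 338.56 + 682.82 + 252.31 + 397.35 = 10450.45
Landed cost (A) = invoice 26504.18 + 10450.45 + duty 6340.74 = 43295.37
Supplier B (CIF):
The CIF price already equals the CIF value: 32536.19
Import duty = 32536.19 × 17.8% = 5791.44
Buyer bears (B): 682.82 + 252.31 + 397.35 = 1332.48
Landed cost (B) = invoice 32536.19 + 1332.48 + duty 5791.44 = 39660.11
Difference = |43295.37 − 39660.11| = 3635.26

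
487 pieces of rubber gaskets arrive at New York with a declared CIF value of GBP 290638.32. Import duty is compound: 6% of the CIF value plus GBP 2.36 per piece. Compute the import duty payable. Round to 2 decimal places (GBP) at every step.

Import duty: GBP 18587.62

Ad valorem component: 290638.32 × 6% = 17438.30
Specific component: 487 × 2.36 = 1149.32
Import duty = 17438.30 + 1149.32 = 18587.62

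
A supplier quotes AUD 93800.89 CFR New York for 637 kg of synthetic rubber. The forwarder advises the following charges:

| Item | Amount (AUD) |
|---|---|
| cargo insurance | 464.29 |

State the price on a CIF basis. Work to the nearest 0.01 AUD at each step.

From CFR to CIF, the seller additionally bears: insurance.
CIF price = 93800.89 + 464.29 = 94265.18

CIF price: AUD 94265.18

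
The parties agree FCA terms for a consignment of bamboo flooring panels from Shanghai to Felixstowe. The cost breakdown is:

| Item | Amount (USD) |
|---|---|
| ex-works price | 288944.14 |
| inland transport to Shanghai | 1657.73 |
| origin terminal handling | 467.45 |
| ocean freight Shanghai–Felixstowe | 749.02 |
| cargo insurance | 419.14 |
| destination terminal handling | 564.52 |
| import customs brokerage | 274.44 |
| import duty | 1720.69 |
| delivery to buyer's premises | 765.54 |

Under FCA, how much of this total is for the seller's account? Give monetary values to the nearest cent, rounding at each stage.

FCA: the seller delivers export-cleared goods to the carrier; the buyer bears costs from that point.
Seller's account: goods 288944.14 + inland to port 1657.73 = 290601.87
Buyer's account: origin terminal 467.45 + freight 749.02 + insurance 419.14 + destination terminal 564.52 + brokerage 274.44 + duty 1720.69 + delivery 765.54 = 4960.80

Seller's account: USD 290601.87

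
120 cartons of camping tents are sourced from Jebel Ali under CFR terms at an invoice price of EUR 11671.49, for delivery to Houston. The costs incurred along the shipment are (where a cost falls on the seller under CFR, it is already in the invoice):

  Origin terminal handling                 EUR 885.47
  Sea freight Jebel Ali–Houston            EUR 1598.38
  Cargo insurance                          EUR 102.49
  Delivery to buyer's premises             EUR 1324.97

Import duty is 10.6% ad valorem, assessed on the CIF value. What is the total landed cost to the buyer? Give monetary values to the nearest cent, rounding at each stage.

CFR: the seller pays costs through ocean freight to the destination port, but not insurance.
Already in the invoice (seller's account under CFR): origin terminal, freight — exclude.
CIF value = CFR price + insurance = 11671.49 + 102.49 = 11773.98
Import duty = 11773.98 × 10.6% = 1248.04
Buyer bears: insurance 102.49 + delivery 1324.97 + duty 1248.04 = 2675.50
Landed cost = invoice 11671.49 + 2675.50 = 14346.99

Total landed cost: EUR 14346.99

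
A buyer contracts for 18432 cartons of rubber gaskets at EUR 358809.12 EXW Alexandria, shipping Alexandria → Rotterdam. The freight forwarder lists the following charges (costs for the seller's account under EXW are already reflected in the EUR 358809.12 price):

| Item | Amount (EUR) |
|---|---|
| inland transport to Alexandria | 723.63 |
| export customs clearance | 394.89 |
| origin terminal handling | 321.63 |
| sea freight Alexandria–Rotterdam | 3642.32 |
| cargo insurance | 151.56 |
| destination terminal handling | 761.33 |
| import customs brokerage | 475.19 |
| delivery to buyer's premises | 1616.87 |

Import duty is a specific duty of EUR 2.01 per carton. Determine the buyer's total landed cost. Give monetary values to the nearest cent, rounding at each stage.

Total landed cost: EUR 403944.86

EXW: the seller makes goods available at their premises; the buyer bears all onward costs.
CIF value = EXW price + inland to port + export clearance + origin terminal + freight + insurance = 358809.12 + 723.63 + 394.89 + 321.63 + 3642.32 + 151.56 = 364043.15
Import duty = 18432 × 2.01 = 37048.32
Buyer bears: inland to port 723.63 + export clearance 394.89 + origin terminal 321.63 + freight 3642.32 + insurance 151.56 + destination terminal 761.33 + brokerage 475.19 + delivery 1616.87 + duty 37048.32 = 45135.74
Landed cost = invoice 358809.12 + 45135.74 = 403944.86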